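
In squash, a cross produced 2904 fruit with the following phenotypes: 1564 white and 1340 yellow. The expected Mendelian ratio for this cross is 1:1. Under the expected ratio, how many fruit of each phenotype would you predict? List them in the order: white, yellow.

1452, 1452

Expected counts for N = 2904 under a 1:1 ratio (total parts = 2):
  white: 2904 × 1/2 = 1452
  yellow: 2904 × 1/2 = 1452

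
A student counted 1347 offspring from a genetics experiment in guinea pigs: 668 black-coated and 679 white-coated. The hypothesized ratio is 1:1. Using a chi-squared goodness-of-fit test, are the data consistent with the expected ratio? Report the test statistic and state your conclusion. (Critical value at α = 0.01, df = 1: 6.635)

0.090; consistent

The 1:1 ratio has 2 parts, so with N = 1347 the expected counts are:
  black-coated: 1347 × 1/2 = 673.5
  white-coated: 1347 × 1/2 = 673.5
χ² = Σ (O − E)² / E
  black-coated: (668 − 673.5)² / 673.5 = 0.0449
  white-coated: (679 − 673.5)² / 673.5 = 0.0449
χ² = 0.0449 + 0.0449 = 0.0898 ≈ 0.090
Degrees of freedom = 2 − 1 = 1; critical value at α = 0.01 is 6.635.
Since 0.090 < 6.635, we fail to reject the null hypothesis — the data are consistent with the 1:1 ratio.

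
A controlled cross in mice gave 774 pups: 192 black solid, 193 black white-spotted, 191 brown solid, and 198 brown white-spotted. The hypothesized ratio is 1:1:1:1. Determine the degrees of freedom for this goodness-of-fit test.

3

A goodness-of-fit test with 4 phenotype classes has df = 4 − 1 = 3.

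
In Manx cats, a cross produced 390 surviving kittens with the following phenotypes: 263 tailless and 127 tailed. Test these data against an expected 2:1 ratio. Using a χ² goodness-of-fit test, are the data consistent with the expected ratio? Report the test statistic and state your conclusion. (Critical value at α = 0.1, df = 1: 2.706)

Total ratio parts = 3. Expected numbers out of 390:
  tailless: 390 × 2/3 = 260
  tailed: 390 × 1/3 = 130
χ² = Σ (O − E)² / E
  tailless: (263 − 260)² / 260 = 0.0346
  tailed: (127 − 130)² / 130 = 0.0692
χ² = 0.0346 + 0.0692 = 0.1038 ≈ 0.104
Degrees of freedom = 2 − 1 = 1; critical value at α = 0.1 is 2.706.
Since 0.104 < 2.706, we fail to reject the null hypothesis — the data are consistent with the 2:1 ratio.

0.104; consistent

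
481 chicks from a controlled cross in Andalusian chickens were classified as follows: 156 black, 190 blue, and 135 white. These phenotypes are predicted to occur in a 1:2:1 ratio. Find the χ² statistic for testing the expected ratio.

The 1:2:1 ratio has 4 parts, so with N = 481 the expected counts are:
  black: 481 × 1/4 = 120.25
  blue: 481 × 2/4 = 240.5
  white: 481 × 1/4 = 120.25
χ² = Σ (O − E)² / E
  black: (156 − 120.25)² / 120.25 = 10.6284
  blue: (190 − 240.5)² / 240.5 = 10.6040
  white: (135 − 120.25)² / 120.25 = 1.8093
χ² = 10.6284 + 10.6040 + 1.8093 = 23.0417 ≈ 23.042

23.042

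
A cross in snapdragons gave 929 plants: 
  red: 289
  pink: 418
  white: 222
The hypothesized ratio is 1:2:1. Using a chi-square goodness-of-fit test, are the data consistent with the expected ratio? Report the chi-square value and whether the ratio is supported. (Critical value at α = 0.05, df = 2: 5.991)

Under the 1:2:1 hypothesis (Σ ratio = 4, N = 929):
  red: 929 × 1/4 = 232.25
  pink: 929 × 2/4 = 464.5
  white: 929 × 1/4 = 232.25
χ² = Σ (O − E)² / E
  red: (289 − 232.25)² / 232.25 = 13.8668
  pink: (418 − 464.5)² / 464.5 = 4.6550
  white: (222 − 232.25)² / 232.25 = 0.4524
χ² = 13.8668 + 4.6550 + 0.4524 = 18.9742 ≈ 18.974
Degrees of freedom = 3 − 1 = 2; critical value at α = 0.05 is 5.991.
Since 18.974 > 5.991, we reject the null hypothesis — the data do not fit the 1:2:1 ratio.

18.974; not consistent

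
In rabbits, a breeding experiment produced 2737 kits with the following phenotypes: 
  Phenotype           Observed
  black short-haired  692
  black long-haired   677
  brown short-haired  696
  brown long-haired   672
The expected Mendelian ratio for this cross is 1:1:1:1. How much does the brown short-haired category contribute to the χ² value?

0.202

The 1:1:1:1 ratio has 4 parts, so with N = 2737 the expected counts are:
  black short-haired: 2737 × 1/4 = 684.25
  black long-haired: 2737 × 1/4 = 684.25
  brown short-haired: 2737 × 1/4 = 684.25
  brown long-haired: 2737 × 1/4 = 684.25
Contribution of brown short-haired: (696 − 684.25)² / 684.25 = 0.2018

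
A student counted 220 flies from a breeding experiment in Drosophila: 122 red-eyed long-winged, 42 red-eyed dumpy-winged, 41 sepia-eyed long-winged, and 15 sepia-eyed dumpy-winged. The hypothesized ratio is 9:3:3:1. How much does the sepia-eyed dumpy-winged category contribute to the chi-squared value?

Expected counts for N = 220 under a 9:3:3:1 ratio (total parts = 16):
  red-eyed long-winged: 220 × 9/16 = 123.75
  red-eyed dumpy-winged: 220 × 3/16 = 41.25
  sepia-eyed long-winged: 220 × 3/16 = 41.25
  sepia-eyed dumpy-winged: 220 × 1/16 = 13.75
Contribution of sepia-eyed dumpy-winged: (15 − 13.75)² / 13.75 = 0.1136

0.114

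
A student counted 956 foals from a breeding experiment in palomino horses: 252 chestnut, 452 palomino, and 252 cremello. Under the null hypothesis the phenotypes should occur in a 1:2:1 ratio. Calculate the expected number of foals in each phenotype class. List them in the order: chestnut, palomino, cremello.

The 1:2:1 ratio has 4 parts, so with N = 956 the expected counts are:
  chestnut: 956 × 1/4 = 239
  palomino: 956 × 2/4 = 478
  cremello: 956 × 1/4 = 239

239, 478, 239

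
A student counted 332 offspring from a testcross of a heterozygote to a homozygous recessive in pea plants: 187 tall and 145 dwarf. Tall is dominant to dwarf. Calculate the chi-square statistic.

5.313

A testcross of a heterozygote (Aa × aa) gives a 1:1 phenotypic ratio.
The 1:1 ratio has 2 parts, so with N = 332 the expected counts are:
  tall: 332 × 1/2 = 166
  dwarf: 332 × 1/2 = 166
χ² = Σ (O − E)² / E
  tall: (187 − 166)² / 166 = 2.6566
  dwarf: (145 − 166)² / 166 = 2.6566
χ² = 2.6566 + 2.6566 = 5.3132 ≈ 5.313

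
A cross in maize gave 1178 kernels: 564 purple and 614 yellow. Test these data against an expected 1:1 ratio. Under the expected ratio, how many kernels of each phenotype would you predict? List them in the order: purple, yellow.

589, 589

Total ratio parts = 2. Expected numbers out of 1178:
  purple: 1178 × 1/2 = 589
  yellow: 1178 × 1/2 = 589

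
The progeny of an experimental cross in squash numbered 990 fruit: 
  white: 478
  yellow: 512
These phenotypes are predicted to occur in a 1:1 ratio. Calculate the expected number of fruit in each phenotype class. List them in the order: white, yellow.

Total ratio parts = 2. Expected numbers out of 990:
  white: 990 × 1/2 = 495
  yellow: 990 × 1/2 = 495

495, 495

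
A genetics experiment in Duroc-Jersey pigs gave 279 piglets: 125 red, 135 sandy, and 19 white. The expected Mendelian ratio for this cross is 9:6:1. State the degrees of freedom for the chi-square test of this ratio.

2

A goodness-of-fit test with 3 phenotype classes has df = 3 − 1 = 2.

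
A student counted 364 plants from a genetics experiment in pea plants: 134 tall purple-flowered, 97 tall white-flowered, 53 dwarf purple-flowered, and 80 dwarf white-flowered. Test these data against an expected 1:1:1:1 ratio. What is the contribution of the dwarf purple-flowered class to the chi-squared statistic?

15.868

Under the 1:1:1:1 hypothesis (Σ ratio = 4, N = 364):
  tall purple-flowered: 364 × 1/4 = 91
  tall white-flowered: 364 × 1/4 = 91
  dwarf purple-flowered: 364 × 1/4 = 91
  dwarf white-flowered: 364 × 1/4 = 91
Contribution of dwarf purple-flowered: (53 − 91)² / 91 = 15.8681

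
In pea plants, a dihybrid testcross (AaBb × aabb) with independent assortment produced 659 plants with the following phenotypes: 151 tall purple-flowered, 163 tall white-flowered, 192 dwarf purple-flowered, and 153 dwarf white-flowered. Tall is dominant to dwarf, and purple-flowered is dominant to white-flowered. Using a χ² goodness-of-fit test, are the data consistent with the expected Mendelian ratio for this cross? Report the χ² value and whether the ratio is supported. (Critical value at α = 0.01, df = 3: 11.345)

A dihybrid testcross with independent assortment gives a 1:1:1:1 ratio.
Expected counts for N = 659 under a 1:1:1:1 ratio (total parts = 4):
  tall purple-flowered: 659 × 1/4 = 164.75
  tall white-flowered: 659 × 1/4 = 164.75
  dwarf purple-flowered: 659 × 1/4 = 164.75
  dwarf white-flowered: 659 × 1/4 = 164.75
χ² = Σ (O − E)² / E
  tall purple-flowered: (151 − 164.75)² / 164.75 = 1.1476
  tall white-flowered: (163 − 164.75)² / 164.75 = 0.0186
  dwarf purple-flowered: (192 − 164.75)² / 164.75 = 4.5072
  dwarf white-flowered: (153 − 164.75)² / 164.75 = 0.8380
χ² = 1.1476 + 0.0186 + 4.5072 + 0.8380 = 6.5114 ≈ 6.511
Degrees of freedom = 4 − 1 = 3; critical value at α = 0.01 is 11.345.
Since 6.511 < 11.345, we fail to reject the null hypothesis — the data are consistent with the 1:1:1:1 ratio.

6.511; consistent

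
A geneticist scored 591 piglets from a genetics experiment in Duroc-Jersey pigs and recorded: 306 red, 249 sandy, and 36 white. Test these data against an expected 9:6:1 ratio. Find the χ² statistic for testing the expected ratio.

5.508

Total ratio parts = 16. Expected numbers out of 591:
  red: 591 × 9/16 = 332.4375
  sandy: 591 × 6/16 = 221.625
  white: 591 × 1/16 = 36.9375
χ² = Σ (O − E)² / E
  red: (306 − 332.4375)² / 332.4375 = 2.1025
  sandy: (249 − 221.625)² / 221.625 = 3.3813
  white: (36 − 36.9375)² / 36.9375 = 0.0238
χ² = 2.1025 + 3.3813 + 0.0238 = 5.5076 ≈ 5.508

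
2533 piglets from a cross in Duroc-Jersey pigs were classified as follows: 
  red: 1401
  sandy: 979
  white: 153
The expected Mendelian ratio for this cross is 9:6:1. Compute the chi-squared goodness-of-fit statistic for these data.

1.469

Under the 9:6:1 hypothesis (Σ ratio = 16, N = 2533):
  red: 2533 × 9/16 = 1424.8125
  sandy: 2533 × 6/16 = 949.875
  white: 2533 × 1/16 = 158.3125
χ² = Σ (O − E)² / E
  red: (1401 − 1424.8125)² / 1424.8125 = 0.3980
  sandy: (979 − 949.875)² / 949.875 = 0.8930
  white: (153 − 158.3125)² / 158.3125 = 0.1783
χ² = 0.3980 + 0.8930 + 0.1783 = 1.4693 ≈ 1.469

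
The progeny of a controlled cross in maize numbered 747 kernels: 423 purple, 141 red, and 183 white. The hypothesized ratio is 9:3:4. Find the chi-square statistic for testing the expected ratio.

The 9:3:4 ratio has 16 parts, so with N = 747 the expected counts are:
  purple: 747 × 9/16 = 420.1875
  red: 747 × 3/16 = 140.0625
  white: 747 × 4/16 = 186.75
χ² = Σ (O − E)² / E
  purple: (423 − 420.1875)² / 420.1875 = 0.0188
  red: (141 − 140.0625)² / 140.0625 = 0.0063
  white: (183 − 186.75)² / 186.75 = 0.0753
χ² = 0.0188 + 0.0063 + 0.0753 = 0.1004 ≈ 0.100

0.100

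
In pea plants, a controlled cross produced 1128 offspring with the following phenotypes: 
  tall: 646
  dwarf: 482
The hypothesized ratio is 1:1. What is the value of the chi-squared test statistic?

23.844

Total ratio parts = 2. Expected numbers out of 1128:
  tall: 1128 × 1/2 = 564
  dwarf: 1128 × 1/2 = 564
χ² = Σ (O − E)² / E
  tall: (646 − 564)² / 564 = 11.9220
  dwarf: (482 − 564)² / 564 = 11.9220
χ² = 11.9220 + 11.9220 = 23.844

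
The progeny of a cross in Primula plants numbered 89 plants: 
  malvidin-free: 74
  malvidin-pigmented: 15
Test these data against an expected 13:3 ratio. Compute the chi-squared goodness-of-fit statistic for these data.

0.210

Total ratio parts = 16. Expected numbers out of 89:
  malvidin-free: 89 × 13/16 = 72.3125
  malvidin-pigmented: 89 × 3/16 = 16.6875
χ² = Σ (O − E)² / E
  malvidin-free: (74 − 72.3125)² / 72.3125 = 0.0394
  malvidin-pigmented: (15 − 16.6875)² / 16.6875 = 0.1706
χ² = 0.0394 + 0.1706 = 0.210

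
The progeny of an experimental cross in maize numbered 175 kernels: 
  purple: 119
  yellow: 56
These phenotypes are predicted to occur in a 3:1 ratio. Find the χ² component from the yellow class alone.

3.430

Under the 3:1 hypothesis (Σ ratio = 4, N = 175):
  purple: 175 × 3/4 = 131.25
  yellow: 175 × 1/4 = 43.75
Contribution of yellow: (56 − 43.75)² / 43.75 = 3.4300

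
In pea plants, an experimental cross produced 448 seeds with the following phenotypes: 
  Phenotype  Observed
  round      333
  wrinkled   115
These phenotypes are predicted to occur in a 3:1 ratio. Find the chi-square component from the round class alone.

Under the 3:1 hypothesis (Σ ratio = 4, N = 448):
  round: 448 × 3/4 = 336
  wrinkled: 448 × 1/4 = 112
Contribution of round: (333 − 336)² / 336 = 0.0268

0.027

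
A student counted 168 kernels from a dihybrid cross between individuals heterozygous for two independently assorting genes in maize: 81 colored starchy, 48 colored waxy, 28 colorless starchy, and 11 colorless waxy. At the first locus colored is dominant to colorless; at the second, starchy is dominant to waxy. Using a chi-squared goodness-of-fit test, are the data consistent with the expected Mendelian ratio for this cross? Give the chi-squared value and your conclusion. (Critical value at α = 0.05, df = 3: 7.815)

10.984; not consistent

A dihybrid F₂ with independent assortment and complete dominance at both loci gives a 9:3:3:1 phenotypic ratio.
Under the 9:3:3:1 hypothesis (Σ ratio = 16, N = 168):
  colored starchy: 168 × 9/16 = 94.5
  colored waxy: 168 × 3/16 = 31.5
  colorless starchy: 168 × 3/16 = 31.5
  colorless waxy: 168 × 1/16 = 10.5
χ² = Σ (O − E)² / E
  colored starchy: (81 − 94.5)² / 94.5 = 1.9286
  colored waxy: (48 − 31.5)² / 31.5 = 8.6429
  colorless starchy: (28 − 31.5)² / 31.5 = 0.3889
  colorless waxy: (11 − 10.5)² / 10.5 = 0.0238
χ² = 1.9286 + 8.6429 + 0.3889 + 0.0238 = 10.9842 ≈ 10.984
Degrees of freedom = 4 − 1 = 3; critical value at α = 0.05 is 7.815.
Since 10.984 > 7.815, we reject the null hypothesis — the data do not fit the 9:3:3:1 ratio.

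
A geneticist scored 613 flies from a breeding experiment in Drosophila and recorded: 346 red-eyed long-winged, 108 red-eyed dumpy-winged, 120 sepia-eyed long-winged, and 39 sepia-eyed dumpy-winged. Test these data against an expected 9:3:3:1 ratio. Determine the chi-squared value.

0.658

The 9:3:3:1 ratio has 16 parts, so with N = 613 the expected counts are:
  red-eyed long-winged: 613 × 9/16 = 344.8125
  red-eyed dumpy-winged: 613 × 3/16 = 114.9375
  sepia-eyed long-winged: 613 × 3/16 = 114.9375
  sepia-eyed dumpy-winged: 613 × 1/16 = 38.3125
χ² = Σ (O − E)² / E
  red-eyed long-winged: (346 − 344.8125)² / 344.8125 = 0.0041
  red-eyed dumpy-winged: (108 − 114.9375)² / 114.9375 = 0.4187
  sepia-eyed long-winged: (120 − 114.9375)² / 114.9375 = 0.2230
  sepia-eyed dumpy-winged: (39 − 38.3125)² / 38.3125 = 0.0123
χ² = 0.0041 + 0.4187 + 0.2230 + 0.0123 = 0.6581 ≈ 0.658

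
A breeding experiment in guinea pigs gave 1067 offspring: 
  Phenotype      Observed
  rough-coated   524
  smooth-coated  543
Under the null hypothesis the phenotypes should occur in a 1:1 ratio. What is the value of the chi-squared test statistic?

0.338

The 1:1 ratio has 2 parts, so with N = 1067 the expected counts are:
  rough-coated: 1067 × 1/2 = 533.5
  smooth-coated: 1067 × 1/2 = 533.5
χ² = Σ (O − E)² / E
  rough-coated: (524 − 533.5)² / 533.5 = 0.1692
  smooth-coated: (543 − 533.5)² / 533.5 = 0.1692
χ² = 0.1692 + 0.1692 = 0.3384 ≈ 0.338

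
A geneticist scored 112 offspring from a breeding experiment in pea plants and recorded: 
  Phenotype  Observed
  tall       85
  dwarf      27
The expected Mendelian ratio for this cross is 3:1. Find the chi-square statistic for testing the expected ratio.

The 3:1 ratio has 4 parts, so with N = 112 the expected counts are:
  tall: 112 × 3/4 = 84
  dwarf: 112 × 1/4 = 28
χ² = Σ (O − E)² / E
  tall: (85 − 84)² / 84 = 0.0119
  dwarf: (27 − 28)² / 28 = 0.0357
χ² = 0.0119 + 0.0357 = 0.0476 ≈ 0.048

0.048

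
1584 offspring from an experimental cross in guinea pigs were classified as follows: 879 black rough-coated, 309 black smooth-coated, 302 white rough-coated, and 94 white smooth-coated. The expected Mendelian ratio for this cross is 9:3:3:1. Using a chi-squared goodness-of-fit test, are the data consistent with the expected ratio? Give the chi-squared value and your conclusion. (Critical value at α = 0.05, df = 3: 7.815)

0.983; consistent

Expected counts for N = 1584 under a 9:3:3:1 ratio (total parts = 16):
  black rough-coated: 1584 × 9/16 = 891
  black smooth-coated: 1584 × 3/16 = 297
  white rough-coated: 1584 × 3/16 = 297
  white smooth-coated: 1584 × 1/16 = 99
χ² = Σ (O − E)² / E
  black rough-coated: (879 − 891)² / 891 = 0.1616
  black smooth-coated: (309 − 297)² / 297 = 0.4848
  white rough-coated: (302 − 297)² / 297 = 0.0842
  white smooth-coated: (94 − 99)² / 99 = 0.2525
χ² = 0.1616 + 0.4848 + 0.0842 + 0.2525 = 0.9831 ≈ 0.983
Degrees of freedom = 4 − 1 = 3; critical value at α = 0.05 is 7.815.
Since 0.983 < 7.815, we fail to reject the null hypothesis — the data are consistent with the 9:3:3:1 ratio.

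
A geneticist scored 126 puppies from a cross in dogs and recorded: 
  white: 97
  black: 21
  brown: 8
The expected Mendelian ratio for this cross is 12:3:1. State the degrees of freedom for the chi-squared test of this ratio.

A goodness-of-fit test with 3 phenotype classes has df = 3 − 1 = 2.

2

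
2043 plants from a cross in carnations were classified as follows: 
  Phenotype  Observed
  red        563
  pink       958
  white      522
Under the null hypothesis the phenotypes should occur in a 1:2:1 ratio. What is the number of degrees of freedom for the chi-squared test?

2

A goodness-of-fit test with 3 phenotype classes has df = 3 − 1 = 2.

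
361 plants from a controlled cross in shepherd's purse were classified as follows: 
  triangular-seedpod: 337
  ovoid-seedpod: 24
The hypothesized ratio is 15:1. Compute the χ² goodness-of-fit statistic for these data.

The 15:1 ratio has 16 parts, so with N = 361 the expected counts are:
  triangular-seedpod: 361 × 15/16 = 338.4375
  ovoid-seedpod: 361 × 1/16 = 22.5625
χ² = Σ (O − E)² / E
  triangular-seedpod: (337 − 338.4375)² / 338.4375 = 0.0061
  ovoid-seedpod: (24 − 22.5625)² / 22.5625 = 0.0916
χ² = 0.0061 + 0.0916 = 0.0977 ≈ 0.098

0.098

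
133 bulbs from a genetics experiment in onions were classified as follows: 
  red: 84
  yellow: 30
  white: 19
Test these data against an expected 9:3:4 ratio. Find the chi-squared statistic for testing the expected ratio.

Under the 9:3:4 hypothesis (Σ ratio = 16, N = 133):
  red: 133 × 9/16 = 74.8125
  yellow: 133 × 3/16 = 24.9375
  white: 133 × 4/16 = 33.25
χ² = Σ (O − E)² / E
  red: (84 − 74.8125)² / 74.8125 = 1.1283
  yellow: (30 − 24.9375)² / 24.9375 = 1.0277
  white: (19 − 33.25)² / 33.25 = 6.1071
χ² = 1.1283 + 1.0277 + 6.1071 = 8.2631 ≈ 8.263

8.263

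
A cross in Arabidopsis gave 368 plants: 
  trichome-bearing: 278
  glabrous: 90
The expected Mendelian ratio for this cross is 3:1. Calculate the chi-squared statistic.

Total ratio parts = 4. Expected numbers out of 368:
  trichome-bearing: 368 × 3/4 = 276
  glabrous: 368 × 1/4 = 92
χ² = Σ (O − E)² / E
  trichome-bearing: (278 − 276)² / 276 = 0.0145
  glabrous: (90 − 92)² / 92 = 0.0435
χ² = 0.0145 + 0.0435 = 0.058

0.058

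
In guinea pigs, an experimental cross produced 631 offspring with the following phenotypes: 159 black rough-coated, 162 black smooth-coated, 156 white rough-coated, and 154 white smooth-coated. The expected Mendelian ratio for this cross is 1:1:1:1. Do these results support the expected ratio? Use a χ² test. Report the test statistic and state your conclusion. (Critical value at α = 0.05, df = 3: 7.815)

0.233; consistent

Expected counts for N = 631 under a 1:1:1:1 ratio (total parts = 4):
  black rough-coated: 631 × 1/4 = 157.75
  black smooth-coated: 631 × 1/4 = 157.75
  white rough-coated: 631 × 1/4 = 157.75
  white smooth-coated: 631 × 1/4 = 157.75
χ² = Σ (O − E)² / E
  black rough-coated: (159 − 157.75)² / 157.75 = 0.0099
  black smooth-coated: (162 − 157.75)² / 157.75 = 0.1145
  white rough-coated: (156 − 157.75)² / 157.75 = 0.0194
  white smooth-coated: (154 − 157.75)² / 157.75 = 0.0891
χ² = 0.0099 + 0.1145 + 0.0194 + 0.0891 = 0.2329 ≈ 0.233
Degrees of freedom = 4 − 1 = 3; critical value at α = 0.05 is 7.815.
Since 0.233 < 7.815, we fail to reject the null hypothesis — the data are consistent with the 1:1:1:1 ratio.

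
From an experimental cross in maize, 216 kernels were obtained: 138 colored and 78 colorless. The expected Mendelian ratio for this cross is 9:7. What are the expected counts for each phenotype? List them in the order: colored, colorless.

Under the 9:7 hypothesis (Σ ratio = 16, N = 216):
  colored: 216 × 9/16 = 121.5
  colorless: 216 × 7/16 = 94.5

121.5, 94.5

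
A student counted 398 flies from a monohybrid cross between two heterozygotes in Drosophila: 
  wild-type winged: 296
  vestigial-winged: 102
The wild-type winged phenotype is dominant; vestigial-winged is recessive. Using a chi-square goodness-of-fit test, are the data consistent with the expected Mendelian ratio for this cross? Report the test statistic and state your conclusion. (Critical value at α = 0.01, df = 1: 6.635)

0.084; consistent

For a monohybrid cross between heterozygotes with complete dominance, the expected phenotypic ratio is 3:1.
The 3:1 ratio has 4 parts, so with N = 398 the expected counts are:
  wild-type winged: 398 × 3/4 = 298.5
  vestigial-winged: 398 × 1/4 = 99.5
χ² = Σ (O − E)² / E
  wild-type winged: (296 − 298.5)² / 298.5 = 0.0209
  vestigial-winged: (102 − 99.5)² / 99.5 = 0.0628
χ² = 0.0209 + 0.0628 = 0.0837 ≈ 0.084
Degrees of freedom = 2 − 1 = 1; critical value at α = 0.01 is 6.635.
Since 0.084 < 6.635, we fail to reject the null hypothesis — the data are consistent with the 3:1 ratio.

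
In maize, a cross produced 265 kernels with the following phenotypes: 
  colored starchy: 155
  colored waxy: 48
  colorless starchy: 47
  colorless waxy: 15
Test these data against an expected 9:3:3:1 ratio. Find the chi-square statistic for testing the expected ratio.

Expected counts for N = 265 under a 9:3:3:1 ratio (total parts = 16):
  colored starchy: 265 × 9/16 = 149.0625
  colored waxy: 265 × 3/16 = 49.6875
  colorless starchy: 265 × 3/16 = 49.6875
  colorless waxy: 265 × 1/16 = 16.5625
χ² = Σ (O − E)² / E
  colored starchy: (155 − 149.0625)² / 149.0625 = 0.2365
  colored waxy: (48 − 49.6875)² / 49.6875 = 0.0573
  colorless starchy: (47 − 49.6875)² / 49.6875 = 0.1454
  colorless waxy: (15 − 16.5625)² / 16.5625 = 0.1474
χ² = 0.2365 + 0.0573 + 0.1454 + 0.1474 = 0.5866 ≈ 0.587

0.587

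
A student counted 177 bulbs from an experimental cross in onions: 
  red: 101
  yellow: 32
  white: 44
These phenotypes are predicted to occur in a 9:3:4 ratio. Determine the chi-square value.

The 9:3:4 ratio has 16 parts, so with N = 177 the expected counts are:
  red: 177 × 9/16 = 99.5625
  yellow: 177 × 3/16 = 33.1875
  white: 177 × 4/16 = 44.25
χ² = Σ (O − E)² / E
  red: (101 − 99.5625)² / 99.5625 = 0.0208
  yellow: (32 − 33.1875)² / 33.1875 = 0.0425
  white: (44 − 44.25)² / 44.25 = 0.0014
χ² = 0.0208 + 0.0425 + 0.0014 = 0.0647 ≈ 0.065

0.065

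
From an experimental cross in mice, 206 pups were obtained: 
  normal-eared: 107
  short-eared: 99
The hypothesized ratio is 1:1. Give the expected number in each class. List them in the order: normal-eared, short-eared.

103, 103

Expected counts for N = 206 under a 1:1 ratio (total parts = 2):
  normal-eared: 206 × 1/2 = 103
  short-eared: 206 × 1/2 = 103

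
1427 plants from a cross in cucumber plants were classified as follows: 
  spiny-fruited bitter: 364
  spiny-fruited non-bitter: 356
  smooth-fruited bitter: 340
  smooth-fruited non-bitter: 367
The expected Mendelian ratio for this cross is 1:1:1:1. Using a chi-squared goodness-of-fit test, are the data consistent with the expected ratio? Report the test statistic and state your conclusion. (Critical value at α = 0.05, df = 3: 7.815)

1.230; consistent

Expected counts for N = 1427 under a 1:1:1:1 ratio (total parts = 4):
  spiny-fruited bitter: 1427 × 1/4 = 356.75
  spiny-fruited non-bitter: 1427 × 1/4 = 356.75
  smooth-fruited bitter: 1427 × 1/4 = 356.75
  smooth-fruited non-bitter: 1427 × 1/4 = 356.75
χ² = Σ (O − E)² / E
  spiny-fruited bitter: (364 − 356.75)² / 356.75 = 0.1473
  spiny-fruited non-bitter: (356 − 356.75)² / 356.75 = 0.0016
  smooth-fruited bitter: (340 − 356.75)² / 356.75 = 0.7864
  smooth-fruited non-bitter: (367 − 356.75)² / 356.75 = 0.2945
χ² = 0.1473 + 0.0016 + 0.7864 + 0.2945 = 1.2298 ≈ 1.230
Degrees of freedom = 4 − 1 = 3; critical value at α = 0.05 is 7.815.
Since 1.230 < 7.815, we fail to reject the null hypothesis — the data are consistent with the 1:1:1:1 ratio.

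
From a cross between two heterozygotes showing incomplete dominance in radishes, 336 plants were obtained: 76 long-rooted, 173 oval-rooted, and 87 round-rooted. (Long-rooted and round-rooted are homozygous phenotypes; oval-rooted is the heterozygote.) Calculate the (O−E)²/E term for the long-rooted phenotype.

With incomplete dominance, a heterozygote × heterozygote cross gives a 1:2:1 phenotypic ratio.
Expected counts for N = 336 under a 1:2:1 ratio (total parts = 4):
  long-rooted: 336 × 1/4 = 84
  oval-rooted: 336 × 2/4 = 168
  round-rooted: 336 × 1/4 = 84
Contribution of long-rooted: (76 − 84)² / 84 = 0.7619

0.762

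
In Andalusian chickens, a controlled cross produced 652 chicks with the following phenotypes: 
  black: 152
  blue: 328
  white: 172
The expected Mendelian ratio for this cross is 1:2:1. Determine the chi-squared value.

Total ratio parts = 4. Expected numbers out of 652:
  black: 652 × 1/4 = 163
  blue: 652 × 2/4 = 326
  white: 652 × 1/4 = 163
χ² = Σ (O − E)² / E
  black: (152 − 163)² / 163 = 0.7423
  blue: (328 − 326)² / 326 = 0.0123
  white: (172 − 163)² / 163 = 0.4969
χ² = 0.7423 + 0.0123 + 0.4969 = 1.2515 ≈ 1.252

1.252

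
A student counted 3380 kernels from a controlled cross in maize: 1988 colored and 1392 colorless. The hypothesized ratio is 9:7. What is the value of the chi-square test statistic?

The 9:7 ratio has 16 parts, so with N = 3380 the expected counts are:
  colored: 3380 × 9/16 = 1901.25
  colorless: 3380 × 7/16 = 1478.75
χ² = Σ (O − E)² / E
  colored: (1988 − 1901.25)² / 1901.25 = 3.9582
  colorless: (1392 − 1478.75)² / 1478.75 = 5.0891
χ² = 3.9582 + 5.0891 = 9.0473 ≈ 9.047

9.047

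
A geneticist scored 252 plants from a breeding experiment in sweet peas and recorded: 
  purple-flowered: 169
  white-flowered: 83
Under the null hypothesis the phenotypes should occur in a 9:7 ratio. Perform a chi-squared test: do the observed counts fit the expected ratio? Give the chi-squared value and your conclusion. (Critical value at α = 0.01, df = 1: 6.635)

11.974; not consistent

The 9:7 ratio has 16 parts, so with N = 252 the expected counts are:
  purple-flowered: 252 × 9/16 = 141.75
  white-flowered: 252 × 7/16 = 110.25
χ² = Σ (O − E)² / E
  purple-flowered: (169 − 141.75)² / 141.75 = 5.2385
  white-flowered: (83 − 110.25)² / 110.25 = 6.7353
χ² = 5.2385 + 6.7353 = 11.9738 ≈ 11.974
Degrees of freedom = 2 − 1 = 1; critical value at α = 0.01 is 6.635.
Since 11.974 > 6.635, we reject the null hypothesis — the data do not fit the 9:7 ratio.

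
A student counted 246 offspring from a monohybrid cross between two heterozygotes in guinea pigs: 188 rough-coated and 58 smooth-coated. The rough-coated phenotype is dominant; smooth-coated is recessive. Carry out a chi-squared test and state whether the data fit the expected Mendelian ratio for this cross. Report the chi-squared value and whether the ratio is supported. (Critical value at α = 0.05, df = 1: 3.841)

0.266; consistent

For a monohybrid cross between heterozygotes with complete dominance, the expected phenotypic ratio is 3:1.
Total ratio parts = 4. Expected numbers out of 246:
  rough-coated: 246 × 3/4 = 184.5
  smooth-coated: 246 × 1/4 = 61.5
χ² = Σ (O − E)² / E
  rough-coated: (188 − 184.5)² / 184.5 = 0.0664
  smooth-coated: (58 − 61.5)² / 61.5 = 0.1992
χ² = 0.0664 + 0.1992 = 0.2656 ≈ 0.266
Degrees of freedom = 2 − 1 = 1; critical value at α = 0.05 is 3.841.
Since 0.266 < 3.841, we fail to reject the null hypothesis — the data are consistent with the 3:1 ratio.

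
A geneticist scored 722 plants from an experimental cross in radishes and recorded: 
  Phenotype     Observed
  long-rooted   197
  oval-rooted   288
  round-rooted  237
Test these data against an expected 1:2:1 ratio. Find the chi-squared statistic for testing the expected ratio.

Under the 1:2:1 hypothesis (Σ ratio = 4, N = 722):
  long-rooted: 722 × 1/4 = 180.5
  oval-rooted: 722 × 2/4 = 361
  round-rooted: 722 × 1/4 = 180.5
χ² = Σ (O − E)² / E
  long-rooted: (197 − 180.5)² / 180.5 = 1.5083
  oval-rooted: (288 − 361)² / 361 = 14.7618
  round-rooted: (237 − 180.5)² / 180.5 = 17.6856
χ² = 1.5083 + 14.7618 + 17.6856 = 33.9557 ≈ 33.956

33.956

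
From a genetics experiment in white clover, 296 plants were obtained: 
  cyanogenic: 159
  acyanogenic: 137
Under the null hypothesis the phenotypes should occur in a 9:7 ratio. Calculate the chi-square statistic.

Expected counts for N = 296 under a 9:7 ratio (total parts = 16):
  cyanogenic: 296 × 9/16 = 166.5
  acyanogenic: 296 × 7/16 = 129.5
χ² = Σ (O − E)² / E
  cyanogenic: (159 − 166.5)² / 166.5 = 0.3378
  acyanogenic: (137 − 129.5)² / 129.5 = 0.4344
χ² = 0.3378 + 0.4344 = 0.7722 ≈ 0.772

0.772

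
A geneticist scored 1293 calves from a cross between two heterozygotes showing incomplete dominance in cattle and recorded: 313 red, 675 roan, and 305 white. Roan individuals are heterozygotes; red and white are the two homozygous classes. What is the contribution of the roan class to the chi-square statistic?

1.256

With incomplete dominance, a heterozygote × heterozygote cross gives a 1:2:1 phenotypic ratio.
Expected counts for N = 1293 under a 1:2:1 ratio (total parts = 4):
  red: 1293 × 1/4 = 323.25
  roan: 1293 × 2/4 = 646.5
  white: 1293 × 1/4 = 323.25
Contribution of roan: (675 − 646.5)² / 646.5 = 1.2564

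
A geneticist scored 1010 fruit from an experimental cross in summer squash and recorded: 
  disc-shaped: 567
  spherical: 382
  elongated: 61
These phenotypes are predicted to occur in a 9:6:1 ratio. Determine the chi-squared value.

Total ratio parts = 16. Expected numbers out of 1010:
  disc-shaped: 1010 × 9/16 = 568.125
  spherical: 1010 × 6/16 = 378.75
  elongated: 1010 × 1/16 = 63.125
χ² = Σ (O − E)² / E
  disc-shaped: (567 − 568.125)² / 568.125 = 0.0022
  spherical: (382 − 378.75)² / 378.75 = 0.0279
  elongated: (61 − 63.125)² / 63.125 = 0.0715
χ² = 0.0022 + 0.0279 + 0.0715 = 0.1016 ≈ 0.102

0.102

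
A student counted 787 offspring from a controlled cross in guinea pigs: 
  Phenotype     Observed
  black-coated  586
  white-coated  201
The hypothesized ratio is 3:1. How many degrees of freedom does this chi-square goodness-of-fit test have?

A goodness-of-fit test with 2 phenotype classes has df = 2 − 1 = 1.

1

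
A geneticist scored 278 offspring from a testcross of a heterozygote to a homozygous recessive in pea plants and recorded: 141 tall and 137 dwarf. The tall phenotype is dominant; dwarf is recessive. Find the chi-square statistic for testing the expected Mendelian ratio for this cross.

0.058

A testcross of a heterozygote (Aa × aa) gives a 1:1 phenotypic ratio.
Expected counts for N = 278 under a 1:1 ratio (total parts = 2):
  tall: 278 × 1/2 = 139
  dwarf: 278 × 1/2 = 139
χ² = Σ (O − E)² / E
  tall: (141 − 139)² / 139 = 0.0288
  dwarf: (137 − 139)² / 139 = 0.0288
χ² = 0.0288 + 0.0288 = 0.0576 ≈ 0.058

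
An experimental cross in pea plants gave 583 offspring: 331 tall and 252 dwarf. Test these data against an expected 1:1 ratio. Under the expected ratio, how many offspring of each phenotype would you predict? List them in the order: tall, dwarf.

Total ratio parts = 2. Expected numbers out of 583:
  tall: 583 × 1/2 = 291.5
  dwarf: 583 × 1/2 = 291.5

291.5, 291.5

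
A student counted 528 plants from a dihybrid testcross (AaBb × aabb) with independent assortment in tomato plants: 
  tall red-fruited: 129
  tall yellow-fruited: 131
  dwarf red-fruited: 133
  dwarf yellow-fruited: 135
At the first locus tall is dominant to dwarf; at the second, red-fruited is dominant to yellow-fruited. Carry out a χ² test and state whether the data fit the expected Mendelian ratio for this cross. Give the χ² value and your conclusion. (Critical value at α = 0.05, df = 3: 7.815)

A dihybrid testcross with independent assortment gives a 1:1:1:1 ratio.
Expected counts for N = 528 under a 1:1:1:1 ratio (total parts = 4):
  tall red-fruited: 528 × 1/4 = 132
  tall yellow-fruited: 528 × 1/4 = 132
  dwarf red-fruited: 528 × 1/4 = 132
  dwarf yellow-fruited: 528 × 1/4 = 132
χ² = Σ (O − E)² / E
  tall red-fruited: (129 − 132)² / 132 = 0.0682
  tall yellow-fruited: (131 − 132)² / 132 = 0.0076
  dwarf red-fruited: (133 − 132)² / 132 = 0.0076
  dwarf yellow-fruited: (135 − 132)² / 132 = 0.0682
χ² = 0.0682 + 0.0076 + 0.0076 + 0.0682 = 0.1516 ≈ 0.152
Degrees of freedom = 4 − 1 = 3; critical value at α = 0.05 is 7.815.
Since 0.152 < 7.815, we fail to reject the null hypothesis — the data are consistent with the 1:1:1:1 ratio.

0.152; consistent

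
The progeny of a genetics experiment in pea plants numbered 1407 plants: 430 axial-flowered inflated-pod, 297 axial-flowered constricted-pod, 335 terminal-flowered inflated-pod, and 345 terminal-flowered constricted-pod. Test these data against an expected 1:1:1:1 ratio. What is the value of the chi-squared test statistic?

The 1:1:1:1 ratio has 4 parts, so with N = 1407 the expected counts are:
  axial-flowered inflated-pod: 1407 × 1/4 = 351.75
  axial-flowered constricted-pod: 1407 × 1/4 = 351.75
  terminal-flowered inflated-pod: 1407 × 1/4 = 351.75
  terminal-flowered constricted-pod: 1407 × 1/4 = 351.75
χ² = Σ (O − E)² / E
  axial-flowered inflated-pod: (430 − 351.75)² / 351.75 = 17.4074
  axial-flowered constricted-pod: (297 − 351.75)² / 351.75 = 8.5219
  terminal-flowered inflated-pod: (335 − 351.75)² / 351.75 = 0.7976
  terminal-flowered constricted-pod: (345 − 351.75)² / 351.75 = 0.1295
χ² = 17.4074 + 8.5219 + 0.7976 + 0.1295 = 26.8564 ≈ 26.856

26.856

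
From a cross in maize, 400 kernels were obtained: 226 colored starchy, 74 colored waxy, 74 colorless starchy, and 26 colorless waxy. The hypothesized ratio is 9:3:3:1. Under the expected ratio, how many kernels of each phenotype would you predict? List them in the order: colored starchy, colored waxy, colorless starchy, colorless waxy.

225, 75, 75, 25

Under the 9:3:3:1 hypothesis (Σ ratio = 16, N = 400):
  colored starchy: 400 × 9/16 = 225
  colored waxy: 400 × 3/16 = 75
  colorless starchy: 400 × 3/16 = 75
  colorless waxy: 400 × 1/16 = 25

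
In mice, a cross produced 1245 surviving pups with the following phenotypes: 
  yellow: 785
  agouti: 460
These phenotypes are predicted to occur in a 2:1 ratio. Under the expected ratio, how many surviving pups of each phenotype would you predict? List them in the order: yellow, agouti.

830, 415

The 2:1 ratio has 3 parts, so with N = 1245 the expected counts are:
  yellow: 1245 × 2/3 = 830
  agouti: 1245 × 1/3 = 415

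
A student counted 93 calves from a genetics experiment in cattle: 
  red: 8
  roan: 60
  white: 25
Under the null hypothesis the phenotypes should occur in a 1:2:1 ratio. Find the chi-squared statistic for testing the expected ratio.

14.054

Total ratio parts = 4. Expected numbers out of 93:
  red: 93 × 1/4 = 23.25
  roan: 93 × 2/4 = 46.5
  white: 93 × 1/4 = 23.25
χ² = Σ (O − E)² / E
  red: (8 − 23.25)² / 23.25 = 10.0027
  roan: (60 − 46.5)² / 46.5 = 3.9194
  white: (25 − 23.25)² / 23.25 = 0.1317
χ² = 10.0027 + 3.9194 + 0.1317 = 14.0538 ≈ 14.054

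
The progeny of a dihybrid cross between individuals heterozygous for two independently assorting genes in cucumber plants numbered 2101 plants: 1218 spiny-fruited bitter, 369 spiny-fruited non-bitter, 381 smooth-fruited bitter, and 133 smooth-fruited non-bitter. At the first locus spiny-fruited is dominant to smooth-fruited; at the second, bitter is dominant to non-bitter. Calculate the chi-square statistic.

3.133

A dihybrid F₂ with independent assortment and complete dominance at both loci gives a 9:3:3:1 phenotypic ratio.
The 9:3:3:1 ratio has 16 parts, so with N = 2101 the expected counts are:
  spiny-fruited bitter: 2101 × 9/16 = 1181.8125
  spiny-fruited non-bitter: 2101 × 3/16 = 393.9375
  smooth-fruited bitter: 2101 × 3/16 = 393.9375
  smooth-fruited non-bitter: 2101 × 1/16 = 131.3125
χ² = Σ (O − E)² / E
  spiny-fruited bitter: (1218 − 1181.8125)² / 1181.8125 = 1.1081
  spiny-fruited non-bitter: (369 − 393.9375)² / 393.9375 = 1.5786
  smooth-fruited bitter: (381 − 393.9375)² / 393.9375 = 0.4249
  smooth-fruited non-bitter: (133 − 131.3125)² / 131.3125 = 0.0217
χ² = 1.1081 + 1.5786 + 0.4249 + 0.0217 = 3.1333 ≈ 3.133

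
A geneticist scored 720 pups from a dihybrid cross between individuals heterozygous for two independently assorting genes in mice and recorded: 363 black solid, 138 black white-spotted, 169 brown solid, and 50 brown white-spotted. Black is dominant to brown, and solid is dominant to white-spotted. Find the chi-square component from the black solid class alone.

4.356

A dihybrid F₂ with independent assortment and complete dominance at both loci gives a 9:3:3:1 phenotypic ratio.
The 9:3:3:1 ratio has 16 parts, so with N = 720 the expected counts are:
  black solid: 720 × 9/16 = 405
  black white-spotted: 720 × 3/16 = 135
  brown solid: 720 × 3/16 = 135
  brown white-spotted: 720 × 1/16 = 45
Contribution of black solid: (363 − 405)² / 405 = 4.3556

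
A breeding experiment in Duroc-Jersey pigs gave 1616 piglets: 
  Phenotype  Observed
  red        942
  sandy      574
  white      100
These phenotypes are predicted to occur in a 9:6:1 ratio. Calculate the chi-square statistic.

Expected counts for N = 1616 under a 9:6:1 ratio (total parts = 16):
  red: 1616 × 9/16 = 909
  sandy: 1616 × 6/16 = 606
  white: 1616 × 1/16 = 101
χ² = Σ (O − E)² / E
  red: (942 − 909)² / 909 = 1.1980
  sandy: (574 − 606)² / 606 = 1.6898
  white: (100 − 101)² / 101 = 0.0099
χ² = 1.1980 + 1.6898 + 0.0099 = 2.8977 ≈ 2.898

2.898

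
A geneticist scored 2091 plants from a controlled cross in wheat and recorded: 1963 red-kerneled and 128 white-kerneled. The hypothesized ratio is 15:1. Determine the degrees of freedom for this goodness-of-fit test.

1

A goodness-of-fit test with 2 phenotype classes has df = 2 − 1 = 1.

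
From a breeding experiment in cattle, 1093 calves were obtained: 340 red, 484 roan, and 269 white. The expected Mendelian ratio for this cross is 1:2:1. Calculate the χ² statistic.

Expected counts for N = 1093 under a 1:2:1 ratio (total parts = 4):
  red: 1093 × 1/4 = 273.25
  roan: 1093 × 2/4 = 546.5
  white: 1093 × 1/4 = 273.25
χ² = Σ (O − E)² / E
  red: (340 − 273.25)² / 273.25 = 16.3058
  roan: (484 − 546.5)² / 546.5 = 7.1478
  white: (269 − 273.25)² / 273.25 = 0.0661
χ² = 16.3058 + 7.1478 + 0.0661 = 23.5197 ≈ 23.520

23.520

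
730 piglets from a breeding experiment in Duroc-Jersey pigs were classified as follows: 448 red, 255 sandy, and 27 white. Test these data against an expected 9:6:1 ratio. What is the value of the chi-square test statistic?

12.289

Under the 9:6:1 hypothesis (Σ ratio = 16, N = 730):
  red: 730 × 9/16 = 410.625
  sandy: 730 × 6/16 = 273.75
  white: 730 × 1/16 = 45.625
χ² = Σ (O − E)² / E
  red: (448 − 410.625)² / 410.625 = 3.4019
  sandy: (255 − 273.75)² / 273.75 = 1.2842
  white: (27 − 45.625)² / 45.625 = 7.6031
χ² = 3.4019 + 1.2842 + 7.6031 = 12.2892 ≈ 12.289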